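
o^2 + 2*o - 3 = (o - 1)*(o + 3)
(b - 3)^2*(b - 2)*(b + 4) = b^4 - 4*b^3 - 11*b^2 + 66*b - 72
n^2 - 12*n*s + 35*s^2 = (n - 7*s)*(n - 5*s)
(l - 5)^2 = l^2 - 10*l + 25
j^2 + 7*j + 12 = (j + 3)*(j + 4)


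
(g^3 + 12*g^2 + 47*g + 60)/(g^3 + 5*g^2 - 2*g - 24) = (g + 5)/(g - 2)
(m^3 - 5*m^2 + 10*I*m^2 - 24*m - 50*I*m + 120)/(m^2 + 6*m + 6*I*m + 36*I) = (m^2 + m*(-5 + 4*I) - 20*I)/(m + 6)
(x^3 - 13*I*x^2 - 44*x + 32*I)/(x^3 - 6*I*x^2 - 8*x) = (x^2 - 9*I*x - 8)/(x*(x - 2*I))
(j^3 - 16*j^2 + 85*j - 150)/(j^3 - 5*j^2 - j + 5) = (j^2 - 11*j + 30)/(j^2 - 1)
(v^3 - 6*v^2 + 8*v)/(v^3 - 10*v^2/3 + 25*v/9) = 9*(v^2 - 6*v + 8)/(9*v^2 - 30*v + 25)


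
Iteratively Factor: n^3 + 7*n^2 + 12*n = (n)*(n^2 + 7*n + 12) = n*(n + 3)*(n + 4)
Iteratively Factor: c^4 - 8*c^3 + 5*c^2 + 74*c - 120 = (c - 2)*(c^3 - 6*c^2 - 7*c + 60) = (c - 5)*(c - 2)*(c^2 - c - 12) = (c - 5)*(c - 2)*(c + 3)*(c - 4)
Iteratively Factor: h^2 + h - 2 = (h - 1)*(h + 2)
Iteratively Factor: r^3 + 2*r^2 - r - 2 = (r + 1)*(r^2 + r - 2) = (r + 1)*(r + 2)*(r - 1)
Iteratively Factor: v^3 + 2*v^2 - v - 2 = (v + 2)*(v^2 - 1) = (v + 1)*(v + 2)*(v - 1)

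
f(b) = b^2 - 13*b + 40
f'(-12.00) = -37.00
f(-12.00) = 340.00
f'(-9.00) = -31.00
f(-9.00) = 238.00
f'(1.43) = -10.14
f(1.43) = 23.45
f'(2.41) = -8.18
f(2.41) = 14.48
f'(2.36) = -8.28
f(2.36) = 14.89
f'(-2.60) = -18.20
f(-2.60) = 80.56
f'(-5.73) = -24.46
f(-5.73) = 147.32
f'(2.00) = -9.00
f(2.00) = 18.00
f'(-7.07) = -27.14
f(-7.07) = 181.89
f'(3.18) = -6.64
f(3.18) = 8.77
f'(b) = 2*b - 13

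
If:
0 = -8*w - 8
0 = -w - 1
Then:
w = -1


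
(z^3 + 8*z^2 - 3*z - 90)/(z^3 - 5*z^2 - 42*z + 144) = (z + 5)/(z - 8)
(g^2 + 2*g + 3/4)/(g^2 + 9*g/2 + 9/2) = (g + 1/2)/(g + 3)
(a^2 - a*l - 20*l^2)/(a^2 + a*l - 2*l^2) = (a^2 - a*l - 20*l^2)/(a^2 + a*l - 2*l^2)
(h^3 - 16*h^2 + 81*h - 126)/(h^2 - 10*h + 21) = h - 6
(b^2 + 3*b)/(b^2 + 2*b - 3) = b/(b - 1)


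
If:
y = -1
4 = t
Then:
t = 4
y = -1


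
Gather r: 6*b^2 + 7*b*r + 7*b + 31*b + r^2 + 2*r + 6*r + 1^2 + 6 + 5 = 6*b^2 + 38*b + r^2 + r*(7*b + 8) + 12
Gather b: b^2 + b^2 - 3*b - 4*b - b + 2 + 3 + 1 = 2*b^2 - 8*b + 6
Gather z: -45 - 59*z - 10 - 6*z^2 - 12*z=-6*z^2 - 71*z - 55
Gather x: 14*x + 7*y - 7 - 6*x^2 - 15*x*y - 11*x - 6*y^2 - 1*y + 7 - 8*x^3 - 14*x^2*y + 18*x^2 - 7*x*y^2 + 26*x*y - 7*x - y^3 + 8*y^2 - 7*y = -8*x^3 + x^2*(12 - 14*y) + x*(-7*y^2 + 11*y - 4) - y^3 + 2*y^2 - y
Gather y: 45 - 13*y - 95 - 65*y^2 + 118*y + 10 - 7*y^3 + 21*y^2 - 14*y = -7*y^3 - 44*y^2 + 91*y - 40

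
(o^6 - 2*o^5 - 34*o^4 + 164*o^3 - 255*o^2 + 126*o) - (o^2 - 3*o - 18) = o^6 - 2*o^5 - 34*o^4 + 164*o^3 - 256*o^2 + 129*o + 18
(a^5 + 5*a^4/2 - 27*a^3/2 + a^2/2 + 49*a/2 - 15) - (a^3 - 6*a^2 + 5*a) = a^5 + 5*a^4/2 - 29*a^3/2 + 13*a^2/2 + 39*a/2 - 15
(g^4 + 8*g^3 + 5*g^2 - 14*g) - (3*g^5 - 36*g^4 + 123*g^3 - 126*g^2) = -3*g^5 + 37*g^4 - 115*g^3 + 131*g^2 - 14*g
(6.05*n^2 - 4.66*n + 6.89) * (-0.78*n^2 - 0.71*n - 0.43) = -4.719*n^4 - 0.660699999999999*n^3 - 4.6671*n^2 - 2.8881*n - 2.9627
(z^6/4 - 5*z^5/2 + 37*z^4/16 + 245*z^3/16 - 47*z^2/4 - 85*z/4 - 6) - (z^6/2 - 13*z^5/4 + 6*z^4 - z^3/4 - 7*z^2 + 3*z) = -z^6/4 + 3*z^5/4 - 59*z^4/16 + 249*z^3/16 - 19*z^2/4 - 97*z/4 - 6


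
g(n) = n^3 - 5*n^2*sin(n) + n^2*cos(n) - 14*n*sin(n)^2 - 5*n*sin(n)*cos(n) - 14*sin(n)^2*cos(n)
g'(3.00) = 54.03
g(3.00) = 13.27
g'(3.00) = 54.03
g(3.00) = 13.27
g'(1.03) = -28.57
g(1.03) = -21.08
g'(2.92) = 52.21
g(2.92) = 9.02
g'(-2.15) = 24.73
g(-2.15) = 38.25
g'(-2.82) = 100.12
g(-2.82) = -7.90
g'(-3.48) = 82.86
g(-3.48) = -72.29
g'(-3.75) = 66.30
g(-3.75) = -92.35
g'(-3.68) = 70.19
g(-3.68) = -87.58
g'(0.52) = -24.14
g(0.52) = -6.21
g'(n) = -n^2*sin(n) - 5*n^2*cos(n) + 3*n^2 + 5*n*sin(n)^2 - 28*n*sin(n)*cos(n) - 10*n*sin(n) - 5*n*cos(n)^2 + 2*n*cos(n) + 14*sin(n)^3 - 14*sin(n)^2 - 28*sin(n)*cos(n)^2 - 5*sin(n)*cos(n)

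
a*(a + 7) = a^2 + 7*a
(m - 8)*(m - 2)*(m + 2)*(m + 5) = m^4 - 3*m^3 - 44*m^2 + 12*m + 160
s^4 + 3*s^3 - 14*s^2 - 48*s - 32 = (s - 4)*(s + 1)*(s + 2)*(s + 4)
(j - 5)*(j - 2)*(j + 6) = j^3 - j^2 - 32*j + 60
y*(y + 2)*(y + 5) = y^3 + 7*y^2 + 10*y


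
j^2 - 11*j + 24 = (j - 8)*(j - 3)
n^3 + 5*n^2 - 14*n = n*(n - 2)*(n + 7)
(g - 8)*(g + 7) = g^2 - g - 56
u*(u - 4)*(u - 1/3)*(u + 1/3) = u^4 - 4*u^3 - u^2/9 + 4*u/9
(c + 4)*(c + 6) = c^2 + 10*c + 24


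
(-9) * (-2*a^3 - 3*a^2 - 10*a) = 18*a^3 + 27*a^2 + 90*a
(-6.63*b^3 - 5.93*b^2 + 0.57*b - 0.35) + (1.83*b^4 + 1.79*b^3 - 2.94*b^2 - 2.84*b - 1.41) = 1.83*b^4 - 4.84*b^3 - 8.87*b^2 - 2.27*b - 1.76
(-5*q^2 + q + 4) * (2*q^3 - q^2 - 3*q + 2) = -10*q^5 + 7*q^4 + 22*q^3 - 17*q^2 - 10*q + 8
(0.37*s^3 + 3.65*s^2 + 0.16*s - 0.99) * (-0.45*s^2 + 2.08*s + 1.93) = -0.1665*s^5 - 0.8729*s^4 + 8.2341*s^3 + 7.8228*s^2 - 1.7504*s - 1.9107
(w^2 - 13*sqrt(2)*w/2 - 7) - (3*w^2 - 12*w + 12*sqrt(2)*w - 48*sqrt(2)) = -2*w^2 - 37*sqrt(2)*w/2 + 12*w - 7 + 48*sqrt(2)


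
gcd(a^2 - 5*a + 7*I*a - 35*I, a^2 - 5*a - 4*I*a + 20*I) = a - 5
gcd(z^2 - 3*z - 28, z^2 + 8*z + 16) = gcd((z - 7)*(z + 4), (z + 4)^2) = z + 4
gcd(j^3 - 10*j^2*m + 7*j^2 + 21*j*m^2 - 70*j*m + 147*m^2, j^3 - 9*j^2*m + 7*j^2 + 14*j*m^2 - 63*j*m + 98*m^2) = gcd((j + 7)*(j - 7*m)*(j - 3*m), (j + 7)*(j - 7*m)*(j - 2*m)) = j^2 - 7*j*m + 7*j - 49*m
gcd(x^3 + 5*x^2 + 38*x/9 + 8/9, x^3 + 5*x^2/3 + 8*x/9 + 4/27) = x^2 + x + 2/9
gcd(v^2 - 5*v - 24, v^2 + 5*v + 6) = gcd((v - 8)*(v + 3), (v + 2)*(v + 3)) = v + 3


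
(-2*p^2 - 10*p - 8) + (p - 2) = -2*p^2 - 9*p - 10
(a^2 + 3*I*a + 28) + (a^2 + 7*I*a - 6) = 2*a^2 + 10*I*a + 22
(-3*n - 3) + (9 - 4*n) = 6 - 7*n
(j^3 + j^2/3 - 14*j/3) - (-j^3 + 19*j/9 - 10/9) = 2*j^3 + j^2/3 - 61*j/9 + 10/9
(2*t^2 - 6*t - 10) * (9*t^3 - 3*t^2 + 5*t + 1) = 18*t^5 - 60*t^4 - 62*t^3 + 2*t^2 - 56*t - 10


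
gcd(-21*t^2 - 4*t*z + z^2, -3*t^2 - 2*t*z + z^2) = 1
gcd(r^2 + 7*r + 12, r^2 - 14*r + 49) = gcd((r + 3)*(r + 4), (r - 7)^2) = 1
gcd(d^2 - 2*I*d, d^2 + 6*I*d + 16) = d - 2*I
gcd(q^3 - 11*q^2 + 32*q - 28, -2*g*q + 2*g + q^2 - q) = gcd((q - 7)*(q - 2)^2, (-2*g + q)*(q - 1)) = 1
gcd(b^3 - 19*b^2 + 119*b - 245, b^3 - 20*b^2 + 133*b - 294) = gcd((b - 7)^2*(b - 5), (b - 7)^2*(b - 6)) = b^2 - 14*b + 49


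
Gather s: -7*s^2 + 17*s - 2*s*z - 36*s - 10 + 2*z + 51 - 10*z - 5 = -7*s^2 + s*(-2*z - 19) - 8*z + 36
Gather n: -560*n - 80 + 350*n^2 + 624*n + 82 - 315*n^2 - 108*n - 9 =35*n^2 - 44*n - 7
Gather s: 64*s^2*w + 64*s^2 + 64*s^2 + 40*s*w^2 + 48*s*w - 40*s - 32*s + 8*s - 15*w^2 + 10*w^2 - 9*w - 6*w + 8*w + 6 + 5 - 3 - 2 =s^2*(64*w + 128) + s*(40*w^2 + 48*w - 64) - 5*w^2 - 7*w + 6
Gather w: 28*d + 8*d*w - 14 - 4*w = 28*d + w*(8*d - 4) - 14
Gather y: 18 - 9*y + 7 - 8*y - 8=17 - 17*y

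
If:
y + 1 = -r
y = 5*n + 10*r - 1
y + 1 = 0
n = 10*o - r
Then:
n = 0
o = 0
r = 0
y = -1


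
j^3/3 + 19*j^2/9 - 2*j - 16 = (j/3 + 1)*(j - 8/3)*(j + 6)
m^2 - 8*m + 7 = (m - 7)*(m - 1)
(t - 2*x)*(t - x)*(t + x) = t^3 - 2*t^2*x - t*x^2 + 2*x^3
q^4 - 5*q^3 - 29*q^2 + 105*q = q*(q - 7)*(q - 3)*(q + 5)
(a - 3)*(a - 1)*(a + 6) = a^3 + 2*a^2 - 21*a + 18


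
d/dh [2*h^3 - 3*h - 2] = 6*h^2 - 3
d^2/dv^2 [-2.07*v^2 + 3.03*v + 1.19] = -4.14000000000000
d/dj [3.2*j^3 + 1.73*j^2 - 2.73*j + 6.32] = 9.6*j^2 + 3.46*j - 2.73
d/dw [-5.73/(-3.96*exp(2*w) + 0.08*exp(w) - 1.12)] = (0.4584 - 45.3816*exp(w))*exp(w)/(3.96*exp(2*w) - 0.08*exp(w) + 1.12)^2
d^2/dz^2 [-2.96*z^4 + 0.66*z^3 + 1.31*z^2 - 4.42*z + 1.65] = -35.52*z^2 + 3.96*z + 2.62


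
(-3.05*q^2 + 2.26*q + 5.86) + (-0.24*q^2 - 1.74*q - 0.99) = -3.29*q^2 + 0.52*q + 4.87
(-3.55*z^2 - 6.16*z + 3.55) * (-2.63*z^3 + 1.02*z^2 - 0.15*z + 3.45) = 9.3365*z^5 + 12.5798*z^4 - 15.0872*z^3 - 7.7025*z^2 - 21.7845*z + 12.2475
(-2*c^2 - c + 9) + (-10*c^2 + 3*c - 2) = -12*c^2 + 2*c + 7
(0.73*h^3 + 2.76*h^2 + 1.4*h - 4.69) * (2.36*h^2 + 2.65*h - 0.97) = 1.7228*h^5 + 8.4481*h^4 + 9.9099*h^3 - 10.0356*h^2 - 13.7865*h + 4.5493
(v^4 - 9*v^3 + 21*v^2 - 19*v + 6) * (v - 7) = v^5 - 16*v^4 + 84*v^3 - 166*v^2 + 139*v - 42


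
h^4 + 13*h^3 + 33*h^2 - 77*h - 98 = (h - 2)*(h + 1)*(h + 7)^2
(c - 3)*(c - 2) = c^2 - 5*c + 6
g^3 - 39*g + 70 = (g - 5)*(g - 2)*(g + 7)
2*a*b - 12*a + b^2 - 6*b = (2*a + b)*(b - 6)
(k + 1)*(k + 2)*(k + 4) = k^3 + 7*k^2 + 14*k + 8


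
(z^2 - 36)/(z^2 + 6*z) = (z - 6)/z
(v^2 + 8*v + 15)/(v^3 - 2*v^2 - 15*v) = (v + 5)/(v*(v - 5))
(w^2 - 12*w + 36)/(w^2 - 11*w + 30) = (w - 6)/(w - 5)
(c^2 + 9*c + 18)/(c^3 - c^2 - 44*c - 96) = (c + 6)/(c^2 - 4*c - 32)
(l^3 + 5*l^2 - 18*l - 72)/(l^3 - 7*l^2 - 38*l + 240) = (l^2 - l - 12)/(l^2 - 13*l + 40)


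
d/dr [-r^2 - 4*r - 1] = -2*r - 4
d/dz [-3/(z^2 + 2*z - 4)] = 6*(z + 1)/(z^2 + 2*z - 4)^2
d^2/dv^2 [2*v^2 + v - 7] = 4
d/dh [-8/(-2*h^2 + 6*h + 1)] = 16*(3 - 2*h)/(-2*h^2 + 6*h + 1)^2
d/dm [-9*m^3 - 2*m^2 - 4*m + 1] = -27*m^2 - 4*m - 4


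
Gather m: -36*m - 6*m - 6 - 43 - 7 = -42*m - 56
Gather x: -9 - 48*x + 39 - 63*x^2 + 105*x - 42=-63*x^2 + 57*x - 12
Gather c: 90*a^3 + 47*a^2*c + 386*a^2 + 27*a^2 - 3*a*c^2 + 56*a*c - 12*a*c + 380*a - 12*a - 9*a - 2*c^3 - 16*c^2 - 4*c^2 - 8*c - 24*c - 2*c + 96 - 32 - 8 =90*a^3 + 413*a^2 + 359*a - 2*c^3 + c^2*(-3*a - 20) + c*(47*a^2 + 44*a - 34) + 56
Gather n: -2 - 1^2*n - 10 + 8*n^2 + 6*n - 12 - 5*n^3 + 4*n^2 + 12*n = -5*n^3 + 12*n^2 + 17*n - 24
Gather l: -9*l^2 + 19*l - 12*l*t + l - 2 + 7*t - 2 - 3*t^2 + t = -9*l^2 + l*(20 - 12*t) - 3*t^2 + 8*t - 4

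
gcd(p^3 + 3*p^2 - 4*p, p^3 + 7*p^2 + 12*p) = p^2 + 4*p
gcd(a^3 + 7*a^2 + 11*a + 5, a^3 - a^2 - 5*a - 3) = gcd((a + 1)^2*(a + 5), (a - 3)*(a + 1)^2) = a^2 + 2*a + 1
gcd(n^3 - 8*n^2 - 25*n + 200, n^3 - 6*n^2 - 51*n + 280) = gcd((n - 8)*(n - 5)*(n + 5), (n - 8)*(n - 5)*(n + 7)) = n^2 - 13*n + 40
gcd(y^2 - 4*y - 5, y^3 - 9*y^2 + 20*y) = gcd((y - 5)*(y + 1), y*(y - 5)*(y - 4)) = y - 5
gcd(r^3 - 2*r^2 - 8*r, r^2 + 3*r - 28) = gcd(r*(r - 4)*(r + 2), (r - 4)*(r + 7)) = r - 4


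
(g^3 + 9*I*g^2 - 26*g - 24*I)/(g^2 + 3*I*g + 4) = (g^2 + 5*I*g - 6)/(g - I)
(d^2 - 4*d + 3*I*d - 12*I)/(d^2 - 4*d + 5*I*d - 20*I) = (d + 3*I)/(d + 5*I)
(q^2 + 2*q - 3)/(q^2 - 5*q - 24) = (q - 1)/(q - 8)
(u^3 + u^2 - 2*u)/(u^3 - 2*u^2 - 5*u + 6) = u/(u - 3)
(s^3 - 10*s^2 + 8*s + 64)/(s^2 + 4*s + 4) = (s^2 - 12*s + 32)/(s + 2)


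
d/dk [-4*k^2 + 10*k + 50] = 10 - 8*k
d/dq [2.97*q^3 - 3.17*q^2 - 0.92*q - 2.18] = 8.91*q^2 - 6.34*q - 0.92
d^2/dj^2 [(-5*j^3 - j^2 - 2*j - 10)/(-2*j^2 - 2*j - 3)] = 2*(-6*j^3 + 192*j^2 + 219*j - 23)/(8*j^6 + 24*j^5 + 60*j^4 + 80*j^3 + 90*j^2 + 54*j + 27)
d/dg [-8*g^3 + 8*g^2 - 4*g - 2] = -24*g^2 + 16*g - 4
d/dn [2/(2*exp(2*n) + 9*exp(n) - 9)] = (-8*exp(n) - 18)*exp(n)/(2*exp(2*n) + 9*exp(n) - 9)^2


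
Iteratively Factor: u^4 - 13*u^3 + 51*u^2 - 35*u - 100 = (u - 5)*(u^3 - 8*u^2 + 11*u + 20) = (u - 5)^2*(u^2 - 3*u - 4) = (u - 5)^2*(u + 1)*(u - 4)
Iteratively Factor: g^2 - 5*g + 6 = (g - 3)*(g - 2)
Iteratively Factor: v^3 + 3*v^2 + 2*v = (v + 2)*(v^2 + v) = v*(v + 2)*(v + 1)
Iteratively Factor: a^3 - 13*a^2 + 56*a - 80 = (a - 4)*(a^2 - 9*a + 20) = (a - 4)^2*(a - 5)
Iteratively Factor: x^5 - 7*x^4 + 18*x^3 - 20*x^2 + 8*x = (x - 2)*(x^4 - 5*x^3 + 8*x^2 - 4*x) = x*(x - 2)*(x^3 - 5*x^2 + 8*x - 4) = x*(x - 2)^2*(x^2 - 3*x + 2) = x*(x - 2)^3*(x - 1)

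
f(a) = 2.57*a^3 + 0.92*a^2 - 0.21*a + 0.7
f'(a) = 7.71*a^2 + 1.84*a - 0.21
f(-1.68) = -8.54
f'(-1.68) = 18.46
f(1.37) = 8.75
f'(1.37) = 16.78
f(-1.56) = -6.49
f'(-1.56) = 15.68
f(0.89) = 3.05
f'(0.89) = 7.53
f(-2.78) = -46.82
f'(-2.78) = 54.26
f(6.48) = 737.26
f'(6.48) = 335.46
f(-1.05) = -1.04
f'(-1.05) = 6.36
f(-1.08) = -1.24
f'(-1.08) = 6.80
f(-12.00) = -4305.26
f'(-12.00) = 1087.95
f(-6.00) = -520.04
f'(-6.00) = 266.31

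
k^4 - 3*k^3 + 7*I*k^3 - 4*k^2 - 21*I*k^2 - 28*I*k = k*(k - 4)*(k + 1)*(k + 7*I)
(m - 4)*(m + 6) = m^2 + 2*m - 24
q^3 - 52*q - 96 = (q - 8)*(q + 2)*(q + 6)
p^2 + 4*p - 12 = (p - 2)*(p + 6)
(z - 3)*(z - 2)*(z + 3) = z^3 - 2*z^2 - 9*z + 18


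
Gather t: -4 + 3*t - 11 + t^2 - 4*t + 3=t^2 - t - 12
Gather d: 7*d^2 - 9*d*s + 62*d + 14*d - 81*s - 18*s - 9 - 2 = 7*d^2 + d*(76 - 9*s) - 99*s - 11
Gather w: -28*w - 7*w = -35*w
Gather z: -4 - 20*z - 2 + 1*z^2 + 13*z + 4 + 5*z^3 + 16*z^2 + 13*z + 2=5*z^3 + 17*z^2 + 6*z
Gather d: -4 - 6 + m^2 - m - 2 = m^2 - m - 12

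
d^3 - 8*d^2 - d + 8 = (d - 8)*(d - 1)*(d + 1)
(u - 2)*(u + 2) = u^2 - 4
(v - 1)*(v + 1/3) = v^2 - 2*v/3 - 1/3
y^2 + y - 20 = (y - 4)*(y + 5)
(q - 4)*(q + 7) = q^2 + 3*q - 28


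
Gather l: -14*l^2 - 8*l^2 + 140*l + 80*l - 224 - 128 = -22*l^2 + 220*l - 352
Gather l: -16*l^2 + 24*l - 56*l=-16*l^2 - 32*l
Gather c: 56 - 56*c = 56 - 56*c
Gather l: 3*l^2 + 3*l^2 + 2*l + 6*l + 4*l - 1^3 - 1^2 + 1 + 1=6*l^2 + 12*l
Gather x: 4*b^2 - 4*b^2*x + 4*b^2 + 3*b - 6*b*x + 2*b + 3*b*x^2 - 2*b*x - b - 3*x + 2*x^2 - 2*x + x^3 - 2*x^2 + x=8*b^2 + 3*b*x^2 + 4*b + x^3 + x*(-4*b^2 - 8*b - 4)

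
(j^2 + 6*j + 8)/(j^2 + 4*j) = (j + 2)/j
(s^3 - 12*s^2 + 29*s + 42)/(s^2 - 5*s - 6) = s - 7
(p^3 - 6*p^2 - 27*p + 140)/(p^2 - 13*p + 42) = (p^2 + p - 20)/(p - 6)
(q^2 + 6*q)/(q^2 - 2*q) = (q + 6)/(q - 2)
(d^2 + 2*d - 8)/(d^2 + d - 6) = (d + 4)/(d + 3)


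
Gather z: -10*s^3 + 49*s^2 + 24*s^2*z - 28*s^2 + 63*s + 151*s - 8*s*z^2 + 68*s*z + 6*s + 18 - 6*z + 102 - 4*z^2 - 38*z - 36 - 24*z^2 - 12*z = -10*s^3 + 21*s^2 + 220*s + z^2*(-8*s - 28) + z*(24*s^2 + 68*s - 56) + 84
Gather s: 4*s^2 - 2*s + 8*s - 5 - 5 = 4*s^2 + 6*s - 10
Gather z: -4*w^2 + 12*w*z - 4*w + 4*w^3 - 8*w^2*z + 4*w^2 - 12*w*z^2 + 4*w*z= 4*w^3 - 12*w*z^2 - 4*w + z*(-8*w^2 + 16*w)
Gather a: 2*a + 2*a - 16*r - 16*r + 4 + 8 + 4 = 4*a - 32*r + 16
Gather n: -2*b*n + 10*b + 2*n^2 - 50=-2*b*n + 10*b + 2*n^2 - 50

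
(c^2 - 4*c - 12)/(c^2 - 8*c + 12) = (c + 2)/(c - 2)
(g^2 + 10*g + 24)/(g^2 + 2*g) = (g^2 + 10*g + 24)/(g*(g + 2))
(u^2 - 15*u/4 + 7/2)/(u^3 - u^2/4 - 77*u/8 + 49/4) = 2/(2*u + 7)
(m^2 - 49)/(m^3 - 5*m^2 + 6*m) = (m^2 - 49)/(m*(m^2 - 5*m + 6))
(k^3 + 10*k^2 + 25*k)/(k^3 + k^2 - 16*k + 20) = k*(k + 5)/(k^2 - 4*k + 4)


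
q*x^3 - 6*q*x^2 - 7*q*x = x*(x - 7)*(q*x + q)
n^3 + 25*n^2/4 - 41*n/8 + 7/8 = (n - 1/2)*(n - 1/4)*(n + 7)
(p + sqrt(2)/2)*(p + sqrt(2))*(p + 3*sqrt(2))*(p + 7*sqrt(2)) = p^4 + 23*sqrt(2)*p^3/2 + 73*p^2 + 73*sqrt(2)*p + 42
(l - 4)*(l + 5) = l^2 + l - 20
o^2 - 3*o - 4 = (o - 4)*(o + 1)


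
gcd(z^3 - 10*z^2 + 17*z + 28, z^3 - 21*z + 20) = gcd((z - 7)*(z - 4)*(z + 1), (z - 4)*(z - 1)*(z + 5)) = z - 4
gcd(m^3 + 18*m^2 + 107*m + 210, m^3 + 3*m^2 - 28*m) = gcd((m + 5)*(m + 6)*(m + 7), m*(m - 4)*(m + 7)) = m + 7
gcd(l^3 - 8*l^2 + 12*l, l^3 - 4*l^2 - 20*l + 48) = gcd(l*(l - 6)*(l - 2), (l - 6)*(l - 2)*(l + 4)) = l^2 - 8*l + 12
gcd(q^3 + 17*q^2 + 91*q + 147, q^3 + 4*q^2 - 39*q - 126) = q^2 + 10*q + 21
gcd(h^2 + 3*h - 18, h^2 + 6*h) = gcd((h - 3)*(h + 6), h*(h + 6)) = h + 6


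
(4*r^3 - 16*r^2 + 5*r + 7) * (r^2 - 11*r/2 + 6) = 4*r^5 - 38*r^4 + 117*r^3 - 233*r^2/2 - 17*r/2 + 42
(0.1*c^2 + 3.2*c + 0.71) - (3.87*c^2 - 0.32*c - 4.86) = -3.77*c^2 + 3.52*c + 5.57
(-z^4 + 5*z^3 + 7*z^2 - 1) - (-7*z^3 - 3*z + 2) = -z^4 + 12*z^3 + 7*z^2 + 3*z - 3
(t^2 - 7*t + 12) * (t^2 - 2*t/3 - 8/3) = t^4 - 23*t^3/3 + 14*t^2 + 32*t/3 - 32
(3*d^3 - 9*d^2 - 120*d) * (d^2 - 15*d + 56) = 3*d^5 - 54*d^4 + 183*d^3 + 1296*d^2 - 6720*d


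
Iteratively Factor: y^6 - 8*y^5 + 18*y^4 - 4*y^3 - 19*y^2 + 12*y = (y)*(y^5 - 8*y^4 + 18*y^3 - 4*y^2 - 19*y + 12) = y*(y - 3)*(y^4 - 5*y^3 + 3*y^2 + 5*y - 4) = y*(y - 3)*(y + 1)*(y^3 - 6*y^2 + 9*y - 4) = y*(y - 4)*(y - 3)*(y + 1)*(y^2 - 2*y + 1) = y*(y - 4)*(y - 3)*(y - 1)*(y + 1)*(y - 1)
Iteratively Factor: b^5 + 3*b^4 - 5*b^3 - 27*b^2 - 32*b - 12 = (b - 3)*(b^4 + 6*b^3 + 13*b^2 + 12*b + 4) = (b - 3)*(b + 1)*(b^3 + 5*b^2 + 8*b + 4) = (b - 3)*(b + 1)*(b + 2)*(b^2 + 3*b + 2) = (b - 3)*(b + 1)*(b + 2)^2*(b + 1)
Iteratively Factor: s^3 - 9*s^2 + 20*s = (s - 5)*(s^2 - 4*s) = (s - 5)*(s - 4)*(s)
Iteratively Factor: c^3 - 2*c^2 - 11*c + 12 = (c - 1)*(c^2 - c - 12) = (c - 1)*(c + 3)*(c - 4)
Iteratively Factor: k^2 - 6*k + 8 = (k - 2)*(k - 4)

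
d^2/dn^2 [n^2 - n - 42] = 2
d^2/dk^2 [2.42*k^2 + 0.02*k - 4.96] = 4.84000000000000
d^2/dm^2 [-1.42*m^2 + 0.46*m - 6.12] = -2.84000000000000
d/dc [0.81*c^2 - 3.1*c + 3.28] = 1.62*c - 3.1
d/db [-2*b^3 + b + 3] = 1 - 6*b^2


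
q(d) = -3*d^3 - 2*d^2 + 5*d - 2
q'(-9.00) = -688.00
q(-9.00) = 1978.00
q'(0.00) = 5.00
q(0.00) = -2.00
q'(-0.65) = 3.80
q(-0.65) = -5.27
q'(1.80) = -31.36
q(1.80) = -16.98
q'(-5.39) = -234.91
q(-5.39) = 382.72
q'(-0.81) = 2.34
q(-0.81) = -5.77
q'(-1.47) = -8.57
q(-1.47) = -4.14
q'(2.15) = -45.20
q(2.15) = -30.31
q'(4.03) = -157.29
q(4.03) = -210.68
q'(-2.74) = -51.61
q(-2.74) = 31.00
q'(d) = -9*d^2 - 4*d + 5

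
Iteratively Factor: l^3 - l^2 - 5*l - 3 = (l + 1)*(l^2 - 2*l - 3) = (l + 1)^2*(l - 3)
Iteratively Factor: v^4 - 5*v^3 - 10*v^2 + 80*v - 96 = (v - 3)*(v^3 - 2*v^2 - 16*v + 32) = (v - 4)*(v - 3)*(v^2 + 2*v - 8) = (v - 4)*(v - 3)*(v + 4)*(v - 2)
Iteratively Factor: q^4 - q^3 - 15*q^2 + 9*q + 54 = (q - 3)*(q^3 + 2*q^2 - 9*q - 18) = (q - 3)*(q + 3)*(q^2 - q - 6) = (q - 3)^2*(q + 3)*(q + 2)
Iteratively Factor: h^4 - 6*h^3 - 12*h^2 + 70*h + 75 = (h + 1)*(h^3 - 7*h^2 - 5*h + 75) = (h - 5)*(h + 1)*(h^2 - 2*h - 15) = (h - 5)*(h + 1)*(h + 3)*(h - 5)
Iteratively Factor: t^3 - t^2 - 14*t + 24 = (t - 2)*(t^2 + t - 12) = (t - 3)*(t - 2)*(t + 4)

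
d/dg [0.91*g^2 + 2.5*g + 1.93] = 1.82*g + 2.5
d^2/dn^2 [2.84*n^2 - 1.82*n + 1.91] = 5.68000000000000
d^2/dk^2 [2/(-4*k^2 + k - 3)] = 4*(16*k^2 - 4*k - (8*k - 1)^2 + 12)/(4*k^2 - k + 3)^3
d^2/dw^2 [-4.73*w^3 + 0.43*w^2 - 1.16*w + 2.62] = 0.86 - 28.38*w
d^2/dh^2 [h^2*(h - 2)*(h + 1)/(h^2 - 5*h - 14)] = 2*(h^6 - 15*h^5 + 33*h^4 + 511*h^3 + 882*h^2 - 588*h - 392)/(h^6 - 15*h^5 + 33*h^4 + 295*h^3 - 462*h^2 - 2940*h - 2744)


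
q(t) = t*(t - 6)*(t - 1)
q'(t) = t*(t - 6) + t*(t - 1) + (t - 6)*(t - 1) = 3*t^2 - 14*t + 6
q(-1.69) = -34.96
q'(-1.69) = 38.23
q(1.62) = -4.40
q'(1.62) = -8.81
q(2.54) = -13.53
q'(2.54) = -10.21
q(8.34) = 143.24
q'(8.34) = 97.91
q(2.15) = -9.52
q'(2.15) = -10.23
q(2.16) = -9.62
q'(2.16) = -10.24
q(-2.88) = -99.23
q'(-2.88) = 71.20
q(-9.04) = -1365.05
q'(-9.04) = 377.72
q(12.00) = 792.00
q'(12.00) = 270.00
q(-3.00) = -108.00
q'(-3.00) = 75.00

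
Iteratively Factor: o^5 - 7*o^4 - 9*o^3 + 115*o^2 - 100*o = (o + 4)*(o^4 - 11*o^3 + 35*o^2 - 25*o) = o*(o + 4)*(o^3 - 11*o^2 + 35*o - 25) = o*(o - 1)*(o + 4)*(o^2 - 10*o + 25) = o*(o - 5)*(o - 1)*(o + 4)*(o - 5)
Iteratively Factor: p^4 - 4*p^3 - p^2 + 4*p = (p + 1)*(p^3 - 5*p^2 + 4*p) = (p - 1)*(p + 1)*(p^2 - 4*p) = (p - 4)*(p - 1)*(p + 1)*(p)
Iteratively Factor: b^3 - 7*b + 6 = (b - 2)*(b^2 + 2*b - 3) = (b - 2)*(b - 1)*(b + 3)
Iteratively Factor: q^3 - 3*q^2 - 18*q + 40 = (q - 5)*(q^2 + 2*q - 8) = (q - 5)*(q + 4)*(q - 2)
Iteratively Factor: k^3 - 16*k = (k - 4)*(k^2 + 4*k) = (k - 4)*(k + 4)*(k)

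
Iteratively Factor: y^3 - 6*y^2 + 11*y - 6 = (y - 2)*(y^2 - 4*y + 3) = (y - 2)*(y - 1)*(y - 3)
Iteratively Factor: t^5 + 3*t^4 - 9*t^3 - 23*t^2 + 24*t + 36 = (t - 2)*(t^4 + 5*t^3 + t^2 - 21*t - 18) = (t - 2)*(t + 3)*(t^3 + 2*t^2 - 5*t - 6) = (t - 2)^2*(t + 3)*(t^2 + 4*t + 3) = (t - 2)^2*(t + 3)^2*(t + 1)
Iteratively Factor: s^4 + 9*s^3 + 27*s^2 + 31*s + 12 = (s + 4)*(s^3 + 5*s^2 + 7*s + 3) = (s + 3)*(s + 4)*(s^2 + 2*s + 1) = (s + 1)*(s + 3)*(s + 4)*(s + 1)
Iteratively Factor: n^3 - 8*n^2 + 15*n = (n - 3)*(n^2 - 5*n) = (n - 5)*(n - 3)*(n)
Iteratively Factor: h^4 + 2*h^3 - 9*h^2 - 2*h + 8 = (h - 1)*(h^3 + 3*h^2 - 6*h - 8) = (h - 1)*(h + 1)*(h^2 + 2*h - 8) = (h - 2)*(h - 1)*(h + 1)*(h + 4)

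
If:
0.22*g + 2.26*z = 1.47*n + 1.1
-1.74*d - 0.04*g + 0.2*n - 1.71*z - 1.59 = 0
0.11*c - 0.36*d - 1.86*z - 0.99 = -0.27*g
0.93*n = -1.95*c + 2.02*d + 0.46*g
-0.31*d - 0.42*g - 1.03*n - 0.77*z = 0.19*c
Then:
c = -0.26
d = -0.97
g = 2.15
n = -0.50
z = -0.05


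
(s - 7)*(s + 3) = s^2 - 4*s - 21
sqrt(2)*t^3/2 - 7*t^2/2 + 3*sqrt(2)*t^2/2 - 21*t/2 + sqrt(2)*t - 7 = (t + 2)*(t - 7*sqrt(2)/2)*(sqrt(2)*t/2 + sqrt(2)/2)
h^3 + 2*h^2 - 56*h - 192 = (h - 8)*(h + 4)*(h + 6)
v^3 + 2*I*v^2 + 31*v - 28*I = (v - 4*I)*(v - I)*(v + 7*I)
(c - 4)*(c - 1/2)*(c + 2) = c^3 - 5*c^2/2 - 7*c + 4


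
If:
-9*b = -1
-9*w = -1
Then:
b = 1/9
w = 1/9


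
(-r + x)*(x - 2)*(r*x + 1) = -r^2*x^2 + 2*r^2*x + r*x^3 - 2*r*x^2 - r*x + 2*r + x^2 - 2*x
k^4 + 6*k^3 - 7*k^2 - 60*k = k*(k - 3)*(k + 4)*(k + 5)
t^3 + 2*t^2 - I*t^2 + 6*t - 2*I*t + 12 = (t + 2)*(t - 3*I)*(t + 2*I)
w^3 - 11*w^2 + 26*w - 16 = (w - 8)*(w - 2)*(w - 1)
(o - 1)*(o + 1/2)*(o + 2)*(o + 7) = o^4 + 17*o^3/2 + 9*o^2 - 23*o/2 - 7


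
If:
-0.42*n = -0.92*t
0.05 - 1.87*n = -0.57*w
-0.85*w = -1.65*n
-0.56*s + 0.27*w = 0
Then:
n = 0.07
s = 0.06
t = 0.03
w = 0.13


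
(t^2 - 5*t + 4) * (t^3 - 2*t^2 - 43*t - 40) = t^5 - 7*t^4 - 29*t^3 + 167*t^2 + 28*t - 160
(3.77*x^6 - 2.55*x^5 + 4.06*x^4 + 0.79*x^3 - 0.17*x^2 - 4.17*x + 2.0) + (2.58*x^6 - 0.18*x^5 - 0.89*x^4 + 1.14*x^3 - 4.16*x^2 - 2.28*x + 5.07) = 6.35*x^6 - 2.73*x^5 + 3.17*x^4 + 1.93*x^3 - 4.33*x^2 - 6.45*x + 7.07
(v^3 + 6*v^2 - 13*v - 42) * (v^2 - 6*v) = v^5 - 49*v^3 + 36*v^2 + 252*v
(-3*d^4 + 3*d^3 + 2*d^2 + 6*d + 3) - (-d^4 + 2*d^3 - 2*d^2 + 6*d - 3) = -2*d^4 + d^3 + 4*d^2 + 6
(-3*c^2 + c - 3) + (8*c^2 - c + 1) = 5*c^2 - 2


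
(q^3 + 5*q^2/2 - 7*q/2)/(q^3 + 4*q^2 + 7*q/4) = 2*(q - 1)/(2*q + 1)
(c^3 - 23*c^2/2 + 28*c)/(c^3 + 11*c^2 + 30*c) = (c^2 - 23*c/2 + 28)/(c^2 + 11*c + 30)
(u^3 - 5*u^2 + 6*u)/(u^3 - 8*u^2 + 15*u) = (u - 2)/(u - 5)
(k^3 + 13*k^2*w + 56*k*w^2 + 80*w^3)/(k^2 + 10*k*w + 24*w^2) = (k^2 + 9*k*w + 20*w^2)/(k + 6*w)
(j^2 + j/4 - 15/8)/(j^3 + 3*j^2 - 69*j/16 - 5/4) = 2*(2*j + 3)/(4*j^2 + 17*j + 4)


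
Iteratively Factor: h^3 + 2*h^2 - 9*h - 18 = (h + 3)*(h^2 - h - 6) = (h - 3)*(h + 3)*(h + 2)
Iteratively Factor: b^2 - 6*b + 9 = (b - 3)*(b - 3)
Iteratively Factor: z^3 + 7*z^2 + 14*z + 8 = (z + 1)*(z^2 + 6*z + 8) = (z + 1)*(z + 4)*(z + 2)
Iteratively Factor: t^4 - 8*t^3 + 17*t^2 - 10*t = (t - 5)*(t^3 - 3*t^2 + 2*t) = t*(t - 5)*(t^2 - 3*t + 2) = t*(t - 5)*(t - 1)*(t - 2)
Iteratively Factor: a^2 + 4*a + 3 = (a + 1)*(a + 3)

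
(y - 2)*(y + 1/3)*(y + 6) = y^3 + 13*y^2/3 - 32*y/3 - 4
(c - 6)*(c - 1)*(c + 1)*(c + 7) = c^4 + c^3 - 43*c^2 - c + 42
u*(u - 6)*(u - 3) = u^3 - 9*u^2 + 18*u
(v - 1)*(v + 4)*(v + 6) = v^3 + 9*v^2 + 14*v - 24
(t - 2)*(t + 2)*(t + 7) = t^3 + 7*t^2 - 4*t - 28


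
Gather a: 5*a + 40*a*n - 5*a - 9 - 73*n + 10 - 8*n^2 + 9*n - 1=40*a*n - 8*n^2 - 64*n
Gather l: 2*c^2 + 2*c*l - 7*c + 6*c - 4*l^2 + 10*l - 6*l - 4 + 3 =2*c^2 - c - 4*l^2 + l*(2*c + 4) - 1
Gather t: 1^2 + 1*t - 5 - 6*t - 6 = -5*t - 10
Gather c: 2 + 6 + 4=12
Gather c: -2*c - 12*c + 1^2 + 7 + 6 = 14 - 14*c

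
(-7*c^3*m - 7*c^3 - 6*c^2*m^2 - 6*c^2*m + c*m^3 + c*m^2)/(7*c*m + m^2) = c*(-7*c^2*m - 7*c^2 - 6*c*m^2 - 6*c*m + m^3 + m^2)/(m*(7*c + m))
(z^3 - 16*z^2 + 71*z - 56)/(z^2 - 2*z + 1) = (z^2 - 15*z + 56)/(z - 1)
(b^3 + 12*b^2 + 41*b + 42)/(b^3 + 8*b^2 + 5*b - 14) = (b + 3)/(b - 1)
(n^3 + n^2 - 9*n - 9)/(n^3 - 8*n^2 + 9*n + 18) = (n + 3)/(n - 6)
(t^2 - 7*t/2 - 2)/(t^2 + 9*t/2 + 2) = (t - 4)/(t + 4)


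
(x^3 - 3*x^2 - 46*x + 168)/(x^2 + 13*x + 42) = (x^2 - 10*x + 24)/(x + 6)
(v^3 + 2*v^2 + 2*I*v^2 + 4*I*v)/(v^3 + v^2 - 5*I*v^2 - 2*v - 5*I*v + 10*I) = v*(v + 2*I)/(v^2 - v*(1 + 5*I) + 5*I)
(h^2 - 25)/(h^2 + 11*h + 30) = (h - 5)/(h + 6)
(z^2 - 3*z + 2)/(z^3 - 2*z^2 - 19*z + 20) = (z - 2)/(z^2 - z - 20)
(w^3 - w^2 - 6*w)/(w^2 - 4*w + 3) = w*(w + 2)/(w - 1)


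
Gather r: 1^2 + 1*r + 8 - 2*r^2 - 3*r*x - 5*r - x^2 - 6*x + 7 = -2*r^2 + r*(-3*x - 4) - x^2 - 6*x + 16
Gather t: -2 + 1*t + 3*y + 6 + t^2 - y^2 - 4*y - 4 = t^2 + t - y^2 - y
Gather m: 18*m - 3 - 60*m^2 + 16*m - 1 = -60*m^2 + 34*m - 4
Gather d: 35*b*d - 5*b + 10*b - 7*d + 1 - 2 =5*b + d*(35*b - 7) - 1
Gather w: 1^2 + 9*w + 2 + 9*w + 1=18*w + 4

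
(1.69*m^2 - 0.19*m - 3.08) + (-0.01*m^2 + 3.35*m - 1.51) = 1.68*m^2 + 3.16*m - 4.59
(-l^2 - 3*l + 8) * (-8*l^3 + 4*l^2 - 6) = 8*l^5 + 20*l^4 - 76*l^3 + 38*l^2 + 18*l - 48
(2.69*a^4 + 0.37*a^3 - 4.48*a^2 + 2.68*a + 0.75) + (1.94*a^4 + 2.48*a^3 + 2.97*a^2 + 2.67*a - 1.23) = 4.63*a^4 + 2.85*a^3 - 1.51*a^2 + 5.35*a - 0.48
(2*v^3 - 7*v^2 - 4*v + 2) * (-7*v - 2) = -14*v^4 + 45*v^3 + 42*v^2 - 6*v - 4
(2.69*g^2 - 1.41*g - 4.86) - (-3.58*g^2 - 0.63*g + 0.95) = 6.27*g^2 - 0.78*g - 5.81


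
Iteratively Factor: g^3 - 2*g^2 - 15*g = (g)*(g^2 - 2*g - 15) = g*(g + 3)*(g - 5)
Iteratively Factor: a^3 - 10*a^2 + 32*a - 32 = (a - 4)*(a^2 - 6*a + 8) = (a - 4)^2*(a - 2)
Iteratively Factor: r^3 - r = (r + 1)*(r^2 - r) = r*(r + 1)*(r - 1)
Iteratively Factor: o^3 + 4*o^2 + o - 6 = (o - 1)*(o^2 + 5*o + 6) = (o - 1)*(o + 2)*(o + 3)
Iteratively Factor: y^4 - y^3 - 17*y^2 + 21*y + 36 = (y - 3)*(y^3 + 2*y^2 - 11*y - 12) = (y - 3)^2*(y^2 + 5*y + 4) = (y - 3)^2*(y + 1)*(y + 4)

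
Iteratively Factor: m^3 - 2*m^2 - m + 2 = (m - 2)*(m^2 - 1) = (m - 2)*(m - 1)*(m + 1)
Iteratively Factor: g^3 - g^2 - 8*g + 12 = (g + 3)*(g^2 - 4*g + 4) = (g - 2)*(g + 3)*(g - 2)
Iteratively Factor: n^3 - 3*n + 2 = (n - 1)*(n^2 + n - 2) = (n - 1)*(n + 2)*(n - 1)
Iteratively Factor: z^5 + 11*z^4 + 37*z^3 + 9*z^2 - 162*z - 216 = (z + 3)*(z^4 + 8*z^3 + 13*z^2 - 30*z - 72) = (z + 3)^2*(z^3 + 5*z^2 - 2*z - 24) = (z + 3)^3*(z^2 + 2*z - 8) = (z - 2)*(z + 3)^3*(z + 4)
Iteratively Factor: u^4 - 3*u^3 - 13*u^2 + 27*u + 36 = (u + 1)*(u^3 - 4*u^2 - 9*u + 36) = (u - 3)*(u + 1)*(u^2 - u - 12) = (u - 3)*(u + 1)*(u + 3)*(u - 4)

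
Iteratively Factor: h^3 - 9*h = (h)*(h^2 - 9) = h*(h + 3)*(h - 3)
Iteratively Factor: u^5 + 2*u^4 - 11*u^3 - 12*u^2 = (u + 4)*(u^4 - 2*u^3 - 3*u^2) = u*(u + 4)*(u^3 - 2*u^2 - 3*u) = u*(u - 3)*(u + 4)*(u^2 + u) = u^2*(u - 3)*(u + 4)*(u + 1)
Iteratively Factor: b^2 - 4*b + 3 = (b - 3)*(b - 1)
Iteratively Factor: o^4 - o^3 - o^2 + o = (o)*(o^3 - o^2 - o + 1) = o*(o + 1)*(o^2 - 2*o + 1) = o*(o - 1)*(o + 1)*(o - 1)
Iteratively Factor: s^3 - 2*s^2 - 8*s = (s + 2)*(s^2 - 4*s) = (s - 4)*(s + 2)*(s)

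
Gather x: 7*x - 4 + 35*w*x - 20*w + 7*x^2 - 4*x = -20*w + 7*x^2 + x*(35*w + 3) - 4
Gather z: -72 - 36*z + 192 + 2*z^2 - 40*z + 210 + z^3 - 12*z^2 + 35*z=z^3 - 10*z^2 - 41*z + 330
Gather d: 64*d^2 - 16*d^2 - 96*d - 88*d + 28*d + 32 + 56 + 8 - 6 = 48*d^2 - 156*d + 90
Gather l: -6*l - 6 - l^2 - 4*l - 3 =-l^2 - 10*l - 9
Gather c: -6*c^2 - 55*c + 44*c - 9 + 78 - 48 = -6*c^2 - 11*c + 21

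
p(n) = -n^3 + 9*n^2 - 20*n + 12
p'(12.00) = -236.00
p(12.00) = -660.00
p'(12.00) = -236.00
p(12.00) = -660.00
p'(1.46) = -0.11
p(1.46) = -1.13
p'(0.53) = -11.30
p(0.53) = 3.78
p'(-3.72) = -128.48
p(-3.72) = 262.42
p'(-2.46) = -82.43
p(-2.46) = 130.55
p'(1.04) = -4.52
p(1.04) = -0.19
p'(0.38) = -13.59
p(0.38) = 5.64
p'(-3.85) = -133.77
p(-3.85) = 279.47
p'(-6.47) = -262.04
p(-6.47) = 788.99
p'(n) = -3*n^2 + 18*n - 20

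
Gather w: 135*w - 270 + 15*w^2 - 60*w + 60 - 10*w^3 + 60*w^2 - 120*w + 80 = -10*w^3 + 75*w^2 - 45*w - 130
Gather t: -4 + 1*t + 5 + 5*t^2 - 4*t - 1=5*t^2 - 3*t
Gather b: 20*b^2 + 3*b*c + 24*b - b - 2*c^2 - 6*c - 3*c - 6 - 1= 20*b^2 + b*(3*c + 23) - 2*c^2 - 9*c - 7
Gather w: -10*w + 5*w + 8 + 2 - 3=7 - 5*w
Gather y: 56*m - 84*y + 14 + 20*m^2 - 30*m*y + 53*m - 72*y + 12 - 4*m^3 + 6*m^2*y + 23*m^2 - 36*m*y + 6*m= -4*m^3 + 43*m^2 + 115*m + y*(6*m^2 - 66*m - 156) + 26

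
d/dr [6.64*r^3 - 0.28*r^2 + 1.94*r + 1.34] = 19.92*r^2 - 0.56*r + 1.94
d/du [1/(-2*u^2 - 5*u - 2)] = (4*u + 5)/(2*u^2 + 5*u + 2)^2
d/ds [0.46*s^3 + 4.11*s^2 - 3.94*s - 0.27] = 1.38*s^2 + 8.22*s - 3.94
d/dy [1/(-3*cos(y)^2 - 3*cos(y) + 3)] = -(2*cos(y) + 1)*sin(y)/(3*(sin(y)^2 - cos(y))^2)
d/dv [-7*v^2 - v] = -14*v - 1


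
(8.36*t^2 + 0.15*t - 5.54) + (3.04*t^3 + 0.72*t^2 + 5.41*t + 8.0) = 3.04*t^3 + 9.08*t^2 + 5.56*t + 2.46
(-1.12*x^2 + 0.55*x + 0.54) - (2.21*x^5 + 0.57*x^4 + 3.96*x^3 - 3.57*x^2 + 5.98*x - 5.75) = -2.21*x^5 - 0.57*x^4 - 3.96*x^3 + 2.45*x^2 - 5.43*x + 6.29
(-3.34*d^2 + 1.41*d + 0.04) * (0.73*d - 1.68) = -2.4382*d^3 + 6.6405*d^2 - 2.3396*d - 0.0672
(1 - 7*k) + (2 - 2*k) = 3 - 9*k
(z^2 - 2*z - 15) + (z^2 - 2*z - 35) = 2*z^2 - 4*z - 50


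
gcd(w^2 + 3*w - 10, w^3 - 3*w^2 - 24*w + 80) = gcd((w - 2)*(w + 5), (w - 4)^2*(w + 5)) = w + 5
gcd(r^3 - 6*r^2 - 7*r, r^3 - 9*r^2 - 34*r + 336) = r - 7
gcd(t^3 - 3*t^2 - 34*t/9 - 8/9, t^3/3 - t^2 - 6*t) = 1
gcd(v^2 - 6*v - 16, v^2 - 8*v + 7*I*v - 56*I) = v - 8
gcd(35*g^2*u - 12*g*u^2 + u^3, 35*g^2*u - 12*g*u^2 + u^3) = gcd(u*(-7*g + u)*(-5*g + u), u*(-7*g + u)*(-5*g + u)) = 35*g^2*u - 12*g*u^2 + u^3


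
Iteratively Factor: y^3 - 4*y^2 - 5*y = (y)*(y^2 - 4*y - 5) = y*(y + 1)*(y - 5)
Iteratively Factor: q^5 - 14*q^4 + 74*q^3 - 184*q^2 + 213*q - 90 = (q - 2)*(q^4 - 12*q^3 + 50*q^2 - 84*q + 45) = (q - 5)*(q - 2)*(q^3 - 7*q^2 + 15*q - 9) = (q - 5)*(q - 3)*(q - 2)*(q^2 - 4*q + 3) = (q - 5)*(q - 3)^2*(q - 2)*(q - 1)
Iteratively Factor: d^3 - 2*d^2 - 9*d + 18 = (d + 3)*(d^2 - 5*d + 6) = (d - 3)*(d + 3)*(d - 2)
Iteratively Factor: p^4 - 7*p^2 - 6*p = (p + 1)*(p^3 - p^2 - 6*p) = (p - 3)*(p + 1)*(p^2 + 2*p) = p*(p - 3)*(p + 1)*(p + 2)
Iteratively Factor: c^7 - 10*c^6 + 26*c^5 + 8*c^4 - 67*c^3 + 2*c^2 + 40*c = (c - 4)*(c^6 - 6*c^5 + 2*c^4 + 16*c^3 - 3*c^2 - 10*c) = (c - 4)*(c - 1)*(c^5 - 5*c^4 - 3*c^3 + 13*c^2 + 10*c) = (c - 4)*(c - 2)*(c - 1)*(c^4 - 3*c^3 - 9*c^2 - 5*c) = c*(c - 4)*(c - 2)*(c - 1)*(c^3 - 3*c^2 - 9*c - 5) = c*(c - 4)*(c - 2)*(c - 1)*(c + 1)*(c^2 - 4*c - 5) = c*(c - 5)*(c - 4)*(c - 2)*(c - 1)*(c + 1)*(c + 1)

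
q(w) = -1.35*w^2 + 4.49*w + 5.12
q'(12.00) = -27.91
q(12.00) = -135.40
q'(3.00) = -3.61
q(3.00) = 6.44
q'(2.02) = -0.96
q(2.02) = 8.68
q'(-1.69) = 9.05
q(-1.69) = -6.32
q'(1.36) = 0.82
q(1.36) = 8.73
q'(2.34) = -1.83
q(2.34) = 8.23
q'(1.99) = -0.88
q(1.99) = 8.71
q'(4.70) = -8.20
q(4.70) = -3.60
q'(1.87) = -0.56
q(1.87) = 8.80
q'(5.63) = -10.71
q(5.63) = -12.39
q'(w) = 4.49 - 2.7*w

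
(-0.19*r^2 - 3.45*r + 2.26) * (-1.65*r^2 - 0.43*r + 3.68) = 0.3135*r^4 + 5.7742*r^3 - 2.9447*r^2 - 13.6678*r + 8.3168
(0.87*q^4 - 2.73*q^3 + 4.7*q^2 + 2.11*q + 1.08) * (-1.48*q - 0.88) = -1.2876*q^5 + 3.2748*q^4 - 4.5536*q^3 - 7.2588*q^2 - 3.4552*q - 0.9504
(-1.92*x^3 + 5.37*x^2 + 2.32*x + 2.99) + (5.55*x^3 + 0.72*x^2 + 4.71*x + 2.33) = 3.63*x^3 + 6.09*x^2 + 7.03*x + 5.32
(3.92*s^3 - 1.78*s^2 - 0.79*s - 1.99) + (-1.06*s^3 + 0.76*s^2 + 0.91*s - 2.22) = 2.86*s^3 - 1.02*s^2 + 0.12*s - 4.21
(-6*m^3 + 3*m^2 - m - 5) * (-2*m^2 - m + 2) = 12*m^5 - 13*m^3 + 17*m^2 + 3*m - 10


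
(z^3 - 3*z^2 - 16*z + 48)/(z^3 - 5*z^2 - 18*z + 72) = (z - 4)/(z - 6)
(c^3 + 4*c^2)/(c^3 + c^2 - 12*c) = c/(c - 3)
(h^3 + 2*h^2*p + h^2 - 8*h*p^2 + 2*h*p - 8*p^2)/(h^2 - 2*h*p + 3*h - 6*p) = (h^2 + 4*h*p + h + 4*p)/(h + 3)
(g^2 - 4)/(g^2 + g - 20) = (g^2 - 4)/(g^2 + g - 20)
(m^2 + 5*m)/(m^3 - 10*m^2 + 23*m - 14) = m*(m + 5)/(m^3 - 10*m^2 + 23*m - 14)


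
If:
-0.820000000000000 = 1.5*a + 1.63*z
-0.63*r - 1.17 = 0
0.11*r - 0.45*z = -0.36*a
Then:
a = -0.03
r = -1.86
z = -0.48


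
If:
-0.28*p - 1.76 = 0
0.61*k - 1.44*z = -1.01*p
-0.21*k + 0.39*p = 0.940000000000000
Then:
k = -16.15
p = -6.29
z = -11.25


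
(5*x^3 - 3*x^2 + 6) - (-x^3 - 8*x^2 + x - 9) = 6*x^3 + 5*x^2 - x + 15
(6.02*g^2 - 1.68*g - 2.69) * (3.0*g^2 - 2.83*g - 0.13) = 18.06*g^4 - 22.0766*g^3 - 4.0982*g^2 + 7.8311*g + 0.3497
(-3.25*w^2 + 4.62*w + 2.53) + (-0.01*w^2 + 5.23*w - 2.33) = -3.26*w^2 + 9.85*w + 0.2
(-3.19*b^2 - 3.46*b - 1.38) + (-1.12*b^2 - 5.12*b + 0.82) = -4.31*b^2 - 8.58*b - 0.56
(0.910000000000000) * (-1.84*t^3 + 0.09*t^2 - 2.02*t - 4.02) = -1.6744*t^3 + 0.0819*t^2 - 1.8382*t - 3.6582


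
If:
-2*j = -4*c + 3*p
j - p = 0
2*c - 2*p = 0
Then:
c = 0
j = 0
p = 0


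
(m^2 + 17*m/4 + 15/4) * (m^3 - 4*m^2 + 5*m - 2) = m^5 + m^4/4 - 33*m^3/4 + 17*m^2/4 + 41*m/4 - 15/2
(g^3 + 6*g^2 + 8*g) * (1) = g^3 + 6*g^2 + 8*g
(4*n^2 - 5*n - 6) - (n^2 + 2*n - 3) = 3*n^2 - 7*n - 3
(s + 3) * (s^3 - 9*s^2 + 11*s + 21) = s^4 - 6*s^3 - 16*s^2 + 54*s + 63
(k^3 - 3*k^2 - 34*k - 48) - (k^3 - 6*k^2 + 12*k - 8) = 3*k^2 - 46*k - 40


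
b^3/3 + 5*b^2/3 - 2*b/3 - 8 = (b/3 + 1)*(b - 2)*(b + 4)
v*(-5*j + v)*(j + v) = -5*j^2*v - 4*j*v^2 + v^3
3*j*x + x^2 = x*(3*j + x)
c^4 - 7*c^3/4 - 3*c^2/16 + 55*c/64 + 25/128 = (c - 5/4)^2*(c + 1/4)*(c + 1/2)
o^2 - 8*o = o*(o - 8)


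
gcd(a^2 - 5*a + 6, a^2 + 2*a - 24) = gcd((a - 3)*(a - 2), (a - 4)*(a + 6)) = 1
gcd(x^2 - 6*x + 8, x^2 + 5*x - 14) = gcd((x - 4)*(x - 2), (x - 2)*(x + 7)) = x - 2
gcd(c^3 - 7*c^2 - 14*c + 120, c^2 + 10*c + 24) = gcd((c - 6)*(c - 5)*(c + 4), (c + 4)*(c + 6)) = c + 4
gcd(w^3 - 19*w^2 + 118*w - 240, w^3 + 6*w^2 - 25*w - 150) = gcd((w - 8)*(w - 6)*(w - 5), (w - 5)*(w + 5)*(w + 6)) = w - 5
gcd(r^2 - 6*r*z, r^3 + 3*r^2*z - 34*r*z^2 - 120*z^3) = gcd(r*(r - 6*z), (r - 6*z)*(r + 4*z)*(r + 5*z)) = -r + 6*z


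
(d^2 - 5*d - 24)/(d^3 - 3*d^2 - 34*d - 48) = 1/(d + 2)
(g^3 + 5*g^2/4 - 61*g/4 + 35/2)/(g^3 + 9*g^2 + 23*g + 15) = (4*g^2 - 15*g + 14)/(4*(g^2 + 4*g + 3))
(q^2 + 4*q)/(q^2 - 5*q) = (q + 4)/(q - 5)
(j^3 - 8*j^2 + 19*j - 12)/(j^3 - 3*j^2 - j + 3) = (j - 4)/(j + 1)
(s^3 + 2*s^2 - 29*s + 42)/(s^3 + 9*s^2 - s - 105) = (s - 2)/(s + 5)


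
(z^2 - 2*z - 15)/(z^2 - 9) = (z - 5)/(z - 3)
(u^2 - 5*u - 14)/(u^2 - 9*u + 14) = (u + 2)/(u - 2)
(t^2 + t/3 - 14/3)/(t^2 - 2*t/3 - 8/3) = (3*t + 7)/(3*t + 4)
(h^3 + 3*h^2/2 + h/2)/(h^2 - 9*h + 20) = h*(2*h^2 + 3*h + 1)/(2*(h^2 - 9*h + 20))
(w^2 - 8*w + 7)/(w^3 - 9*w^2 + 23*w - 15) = (w - 7)/(w^2 - 8*w + 15)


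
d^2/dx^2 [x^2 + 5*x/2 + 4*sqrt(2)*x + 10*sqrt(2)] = 2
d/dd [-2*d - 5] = -2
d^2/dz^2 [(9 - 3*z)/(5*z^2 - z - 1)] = 6*((z - 3)*(10*z - 1)^2 + (15*z - 16)*(-5*z^2 + z + 1))/(-5*z^2 + z + 1)^3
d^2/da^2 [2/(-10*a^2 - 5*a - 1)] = 20*(20*a^2 + 10*a - 5*(4*a + 1)^2 + 2)/(10*a^2 + 5*a + 1)^3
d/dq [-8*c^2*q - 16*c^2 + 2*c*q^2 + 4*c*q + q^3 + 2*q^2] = -8*c^2 + 4*c*q + 4*c + 3*q^2 + 4*q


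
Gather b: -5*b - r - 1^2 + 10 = -5*b - r + 9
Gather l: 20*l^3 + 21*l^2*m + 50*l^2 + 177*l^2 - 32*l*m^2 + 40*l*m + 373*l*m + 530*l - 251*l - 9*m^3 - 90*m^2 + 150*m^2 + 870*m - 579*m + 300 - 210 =20*l^3 + l^2*(21*m + 227) + l*(-32*m^2 + 413*m + 279) - 9*m^3 + 60*m^2 + 291*m + 90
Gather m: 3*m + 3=3*m + 3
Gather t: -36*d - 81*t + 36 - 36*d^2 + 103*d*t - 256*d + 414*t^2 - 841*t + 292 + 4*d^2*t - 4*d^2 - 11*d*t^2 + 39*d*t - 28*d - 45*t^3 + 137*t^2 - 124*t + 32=-40*d^2 - 320*d - 45*t^3 + t^2*(551 - 11*d) + t*(4*d^2 + 142*d - 1046) + 360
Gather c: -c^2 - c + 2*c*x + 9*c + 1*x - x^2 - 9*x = -c^2 + c*(2*x + 8) - x^2 - 8*x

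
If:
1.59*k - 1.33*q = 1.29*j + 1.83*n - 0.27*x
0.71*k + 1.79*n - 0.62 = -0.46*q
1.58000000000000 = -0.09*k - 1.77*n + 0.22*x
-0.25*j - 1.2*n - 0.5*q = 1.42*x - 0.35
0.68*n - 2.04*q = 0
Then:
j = 6.61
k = 3.81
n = -1.07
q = -0.36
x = 0.12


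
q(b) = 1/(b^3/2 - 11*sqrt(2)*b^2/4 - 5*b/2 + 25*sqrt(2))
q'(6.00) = -0.04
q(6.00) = -0.09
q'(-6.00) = 0.00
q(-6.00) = -0.00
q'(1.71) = 0.02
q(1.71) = 0.05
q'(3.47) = 20.69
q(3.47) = 1.35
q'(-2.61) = -0.66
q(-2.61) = 0.15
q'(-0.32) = 0.00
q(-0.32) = 0.03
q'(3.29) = 1.47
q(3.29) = 0.35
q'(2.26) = 0.05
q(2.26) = 0.06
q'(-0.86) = 0.00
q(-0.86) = 0.03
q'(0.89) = 0.01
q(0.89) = 0.03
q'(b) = (-3*b^2/2 + 11*sqrt(2)*b/2 + 5/2)/(b^3/2 - 11*sqrt(2)*b^2/4 - 5*b/2 + 25*sqrt(2))^2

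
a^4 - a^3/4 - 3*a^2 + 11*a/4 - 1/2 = (a - 1)^2*(a - 1/4)*(a + 2)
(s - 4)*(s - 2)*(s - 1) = s^3 - 7*s^2 + 14*s - 8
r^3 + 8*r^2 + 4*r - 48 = (r - 2)*(r + 4)*(r + 6)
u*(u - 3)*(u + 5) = u^3 + 2*u^2 - 15*u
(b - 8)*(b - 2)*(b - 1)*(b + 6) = b^4 - 5*b^3 - 40*b^2 + 140*b - 96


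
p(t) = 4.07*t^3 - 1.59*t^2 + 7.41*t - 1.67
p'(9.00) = 967.80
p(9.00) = 2903.26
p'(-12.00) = 1803.81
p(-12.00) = -7352.51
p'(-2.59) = 97.55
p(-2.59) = -102.24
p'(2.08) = 53.62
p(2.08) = 43.49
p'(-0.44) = 11.17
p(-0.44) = -5.58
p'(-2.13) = 69.58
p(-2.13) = -64.00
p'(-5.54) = 399.77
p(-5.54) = -783.55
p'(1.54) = 31.47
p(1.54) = 20.84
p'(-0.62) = 14.08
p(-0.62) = -7.85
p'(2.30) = 64.69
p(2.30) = 56.48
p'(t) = 12.21*t^2 - 3.18*t + 7.41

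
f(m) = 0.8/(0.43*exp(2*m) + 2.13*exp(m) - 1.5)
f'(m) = 0.8*(-0.86*exp(2*m) - 2.13*exp(m))/(0.43*exp(2*m) + 2.13*exp(m) - 1.5)^2 = (-0.688*exp(m) - 1.704)*exp(m)/(0.43*exp(2*m) + 2.13*exp(m) - 1.5)^2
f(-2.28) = -0.63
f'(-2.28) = -0.11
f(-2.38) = -0.62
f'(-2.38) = -0.10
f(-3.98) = -0.55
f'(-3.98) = -0.02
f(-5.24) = -0.54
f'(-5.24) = -0.00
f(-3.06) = -0.57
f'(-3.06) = -0.04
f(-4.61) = -0.54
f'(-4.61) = -0.01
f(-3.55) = -0.56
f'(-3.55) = -0.02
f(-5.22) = -0.54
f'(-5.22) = -0.00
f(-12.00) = -0.53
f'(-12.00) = 0.00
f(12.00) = 0.00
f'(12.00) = 0.00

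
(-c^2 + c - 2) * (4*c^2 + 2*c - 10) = -4*c^4 + 2*c^3 + 4*c^2 - 14*c + 20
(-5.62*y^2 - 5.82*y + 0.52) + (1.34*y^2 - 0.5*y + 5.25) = -4.28*y^2 - 6.32*y + 5.77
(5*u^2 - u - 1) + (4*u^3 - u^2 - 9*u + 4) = 4*u^3 + 4*u^2 - 10*u + 3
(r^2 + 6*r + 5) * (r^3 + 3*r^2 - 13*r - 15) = r^5 + 9*r^4 + 10*r^3 - 78*r^2 - 155*r - 75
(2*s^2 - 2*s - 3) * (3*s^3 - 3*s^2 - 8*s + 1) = 6*s^5 - 12*s^4 - 19*s^3 + 27*s^2 + 22*s - 3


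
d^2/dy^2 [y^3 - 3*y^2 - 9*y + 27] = 6*y - 6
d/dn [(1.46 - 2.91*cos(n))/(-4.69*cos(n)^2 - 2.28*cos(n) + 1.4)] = (13.6479*cos(n)^2 - 13.6948*cos(n) + 0.7452)*sin(n)/(21.9961*cos(n)^4 + 21.3864*cos(n)^3 - 7.9336*cos(n)^2 - 6.384*cos(n) + 1.96)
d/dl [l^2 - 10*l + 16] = 2*l - 10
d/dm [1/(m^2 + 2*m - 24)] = 2*(-m - 1)/(m^2 + 2*m - 24)^2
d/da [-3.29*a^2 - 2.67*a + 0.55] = -6.58*a - 2.67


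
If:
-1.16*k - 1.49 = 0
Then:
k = -1.28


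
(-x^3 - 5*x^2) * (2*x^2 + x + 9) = -2*x^5 - 11*x^4 - 14*x^3 - 45*x^2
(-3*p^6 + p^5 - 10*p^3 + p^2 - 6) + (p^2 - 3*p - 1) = -3*p^6 + p^5 - 10*p^3 + 2*p^2 - 3*p - 7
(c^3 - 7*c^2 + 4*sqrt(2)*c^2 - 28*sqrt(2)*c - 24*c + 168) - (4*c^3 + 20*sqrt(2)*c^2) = -3*c^3 - 16*sqrt(2)*c^2 - 7*c^2 - 28*sqrt(2)*c - 24*c + 168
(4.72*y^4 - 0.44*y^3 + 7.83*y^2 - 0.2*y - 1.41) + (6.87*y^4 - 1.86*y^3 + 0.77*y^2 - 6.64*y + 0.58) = 11.59*y^4 - 2.3*y^3 + 8.6*y^2 - 6.84*y - 0.83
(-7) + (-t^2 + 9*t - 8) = -t^2 + 9*t - 15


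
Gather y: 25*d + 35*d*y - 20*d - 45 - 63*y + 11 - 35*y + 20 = 5*d + y*(35*d - 98) - 14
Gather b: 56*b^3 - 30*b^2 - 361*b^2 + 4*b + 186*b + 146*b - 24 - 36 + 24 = 56*b^3 - 391*b^2 + 336*b - 36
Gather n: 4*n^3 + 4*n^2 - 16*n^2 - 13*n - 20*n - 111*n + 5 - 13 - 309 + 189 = 4*n^3 - 12*n^2 - 144*n - 128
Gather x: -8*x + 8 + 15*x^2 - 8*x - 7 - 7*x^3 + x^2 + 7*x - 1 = -7*x^3 + 16*x^2 - 9*x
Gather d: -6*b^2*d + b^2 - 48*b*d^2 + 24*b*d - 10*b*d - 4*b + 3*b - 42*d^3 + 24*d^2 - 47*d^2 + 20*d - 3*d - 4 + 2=b^2 - b - 42*d^3 + d^2*(-48*b - 23) + d*(-6*b^2 + 14*b + 17) - 2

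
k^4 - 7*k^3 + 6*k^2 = k^2*(k - 6)*(k - 1)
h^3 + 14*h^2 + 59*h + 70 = (h + 2)*(h + 5)*(h + 7)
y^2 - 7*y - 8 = (y - 8)*(y + 1)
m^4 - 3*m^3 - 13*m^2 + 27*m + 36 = (m - 4)*(m - 3)*(m + 1)*(m + 3)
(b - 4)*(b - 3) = b^2 - 7*b + 12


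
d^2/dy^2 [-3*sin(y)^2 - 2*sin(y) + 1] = 2*sin(y) - 6*cos(2*y)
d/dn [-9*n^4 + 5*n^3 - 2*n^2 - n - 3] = -36*n^3 + 15*n^2 - 4*n - 1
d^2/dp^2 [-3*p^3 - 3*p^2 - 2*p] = -18*p - 6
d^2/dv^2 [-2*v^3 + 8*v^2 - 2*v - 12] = 16 - 12*v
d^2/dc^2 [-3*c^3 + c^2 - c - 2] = 2 - 18*c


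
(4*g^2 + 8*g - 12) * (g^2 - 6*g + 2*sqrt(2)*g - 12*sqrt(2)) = 4*g^4 - 16*g^3 + 8*sqrt(2)*g^3 - 60*g^2 - 32*sqrt(2)*g^2 - 120*sqrt(2)*g + 72*g + 144*sqrt(2)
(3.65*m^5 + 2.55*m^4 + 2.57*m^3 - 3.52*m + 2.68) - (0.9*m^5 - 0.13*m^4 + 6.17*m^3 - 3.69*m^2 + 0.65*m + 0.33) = 2.75*m^5 + 2.68*m^4 - 3.6*m^3 + 3.69*m^2 - 4.17*m + 2.35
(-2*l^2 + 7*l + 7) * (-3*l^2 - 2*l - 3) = 6*l^4 - 17*l^3 - 29*l^2 - 35*l - 21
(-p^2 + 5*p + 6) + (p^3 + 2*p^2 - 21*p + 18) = p^3 + p^2 - 16*p + 24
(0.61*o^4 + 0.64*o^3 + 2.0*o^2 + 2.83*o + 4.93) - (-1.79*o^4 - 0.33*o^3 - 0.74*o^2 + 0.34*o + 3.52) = 2.4*o^4 + 0.97*o^3 + 2.74*o^2 + 2.49*o + 1.41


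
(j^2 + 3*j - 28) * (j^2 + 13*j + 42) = j^4 + 16*j^3 + 53*j^2 - 238*j - 1176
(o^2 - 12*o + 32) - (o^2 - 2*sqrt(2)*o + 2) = -12*o + 2*sqrt(2)*o + 30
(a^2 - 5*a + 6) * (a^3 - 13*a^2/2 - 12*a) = a^5 - 23*a^4/2 + 53*a^3/2 + 21*a^2 - 72*a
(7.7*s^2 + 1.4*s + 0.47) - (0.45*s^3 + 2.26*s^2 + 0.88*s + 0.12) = -0.45*s^3 + 5.44*s^2 + 0.52*s + 0.35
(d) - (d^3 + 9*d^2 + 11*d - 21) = -d^3 - 9*d^2 - 10*d + 21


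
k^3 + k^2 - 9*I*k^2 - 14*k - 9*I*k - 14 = (k + 1)*(k - 7*I)*(k - 2*I)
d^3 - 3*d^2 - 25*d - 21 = (d - 7)*(d + 1)*(d + 3)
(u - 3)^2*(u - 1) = u^3 - 7*u^2 + 15*u - 9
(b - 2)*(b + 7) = b^2 + 5*b - 14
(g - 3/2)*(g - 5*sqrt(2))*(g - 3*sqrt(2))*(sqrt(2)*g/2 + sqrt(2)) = sqrt(2)*g^4/2 - 8*g^3 + sqrt(2)*g^3/4 - 4*g^2 + 27*sqrt(2)*g^2/2 + 15*sqrt(2)*g/2 + 24*g - 45*sqrt(2)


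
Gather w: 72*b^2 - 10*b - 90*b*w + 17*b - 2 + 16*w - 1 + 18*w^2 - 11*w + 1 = 72*b^2 + 7*b + 18*w^2 + w*(5 - 90*b) - 2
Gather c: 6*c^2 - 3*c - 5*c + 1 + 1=6*c^2 - 8*c + 2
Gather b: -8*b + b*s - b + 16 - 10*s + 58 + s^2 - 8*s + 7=b*(s - 9) + s^2 - 18*s + 81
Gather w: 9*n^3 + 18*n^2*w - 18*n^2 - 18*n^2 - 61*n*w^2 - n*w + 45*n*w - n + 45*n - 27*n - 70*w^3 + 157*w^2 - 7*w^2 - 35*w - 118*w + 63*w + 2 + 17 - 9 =9*n^3 - 36*n^2 + 17*n - 70*w^3 + w^2*(150 - 61*n) + w*(18*n^2 + 44*n - 90) + 10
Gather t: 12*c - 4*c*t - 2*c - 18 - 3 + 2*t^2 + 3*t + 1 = 10*c + 2*t^2 + t*(3 - 4*c) - 20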